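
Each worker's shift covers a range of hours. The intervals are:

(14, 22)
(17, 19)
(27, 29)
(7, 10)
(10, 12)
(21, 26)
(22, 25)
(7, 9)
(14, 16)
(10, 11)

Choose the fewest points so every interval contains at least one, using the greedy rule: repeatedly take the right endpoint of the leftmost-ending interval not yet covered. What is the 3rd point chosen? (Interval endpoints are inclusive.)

16

Sort by right endpoint; whenever an interval is uncovered, place a point at its right end.
By right end: [7,9]  [7,10]  [10,11]  [10,12]  [14,16]  [17,19]  [14,22]  [22,25]  [21,26]  [27,29]
[7,9] uncovered → point at 9; [10,11] uncovered → point at 11; [14,16] uncovered → point at 16; [17,19] uncovered → point at 19; [22,25] uncovered → point at 25; [27,29] uncovered → point at 29.
Points: 9, 11, 16, 19, 25, 29 (6 total).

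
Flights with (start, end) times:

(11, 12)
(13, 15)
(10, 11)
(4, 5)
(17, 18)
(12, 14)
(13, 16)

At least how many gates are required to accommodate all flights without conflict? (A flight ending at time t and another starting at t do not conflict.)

3

Count concurrent intervals with a sweep; the peak is the room count.
starts: [4, 10, 11, 12, 13, 13, 17]
ends:   [5, 11, 12, 14, 15, 16, 18]
s4→1 e5→0 s10→1 e11→0 s11→1 e12→0 s12→1 s13→2 s13→3  — peak 3.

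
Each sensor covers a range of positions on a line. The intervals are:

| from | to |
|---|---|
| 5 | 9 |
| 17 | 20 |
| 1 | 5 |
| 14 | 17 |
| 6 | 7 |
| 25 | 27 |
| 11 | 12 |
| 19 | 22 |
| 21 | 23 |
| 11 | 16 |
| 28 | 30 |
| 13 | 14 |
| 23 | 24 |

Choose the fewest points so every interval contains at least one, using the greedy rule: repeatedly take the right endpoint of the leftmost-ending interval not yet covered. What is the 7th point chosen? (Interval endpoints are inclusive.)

27

Process intervals by earliest right end; each time one isn't hit yet, stab at its right endpoint.
By right end: [1,5]  [6,7]  [5,9]  [11,12]  [13,14]  [11,16]  [14,17]  [17,20]  [19,22]  [21,23]  [23,24]  [25,27]  [28,30]
[1,5] uncovered → point at 5; [6,7] uncovered → point at 7; [11,12] uncovered → point at 12; [13,14] uncovered → point at 14; [17,20] uncovered → point at 20; [21,23] uncovered → point at 23; [25,27] uncovered → point at 27; [28,30] uncovered → point at 30.
Points: 5, 7, 12, 14, 20, 23, 27, 30 (8 total).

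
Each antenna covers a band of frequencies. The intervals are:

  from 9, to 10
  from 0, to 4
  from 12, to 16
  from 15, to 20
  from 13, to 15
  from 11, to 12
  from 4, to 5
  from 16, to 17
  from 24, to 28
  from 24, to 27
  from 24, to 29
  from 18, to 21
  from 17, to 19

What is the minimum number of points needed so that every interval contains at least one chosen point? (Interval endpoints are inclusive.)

7

By right end: [0,4]  [4,5]  [9,10]  [11,12]  [13,15]  [12,16]  [16,17]  [17,19]  [15,20]  [18,21]  [24,27]  [24,28]  [24,29]
[0,4] uncovered → point at 4; [9,10] uncovered → point at 10; [11,12] uncovered → point at 12; [13,15] uncovered → point at 15; [16,17] uncovered → point at 17; [18,21] uncovered → point at 21; [24,27] uncovered → point at 27.
Points: 4, 10, 12, 15, 17, 21, 27 (7 total).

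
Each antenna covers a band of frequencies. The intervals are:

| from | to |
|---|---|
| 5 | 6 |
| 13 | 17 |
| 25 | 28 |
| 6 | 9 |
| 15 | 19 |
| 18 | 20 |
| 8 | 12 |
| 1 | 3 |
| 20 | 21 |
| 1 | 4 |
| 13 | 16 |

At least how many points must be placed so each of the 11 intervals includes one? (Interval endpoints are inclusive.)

6

Process intervals by earliest right end; each time one isn't hit yet, stab at its right endpoint.
Sorted: [1,3] [1,4] [5,6] [6,9] [8,12] [13,16] [13,17] [15,19] [18,20] [20,21] [25,28]
{[1,3],[1,4]} hit by 3; {[5,6],[6,9]} hit by 6; {[8,12]} hit by 12; {[13,16],[13,17],[15,19]} hit by 16; {[18,20],[20,21]} hit by 20; {[25,28]} hit by 28.
Points: 3, 6, 12, 16, 20, 28 (6 total).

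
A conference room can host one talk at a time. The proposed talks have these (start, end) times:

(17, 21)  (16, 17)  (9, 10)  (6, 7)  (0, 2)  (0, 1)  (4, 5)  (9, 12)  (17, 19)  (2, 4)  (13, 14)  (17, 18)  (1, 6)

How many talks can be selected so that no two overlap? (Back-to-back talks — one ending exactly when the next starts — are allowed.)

8

Sorted by end: (0,1)  (0,2)  (2,4)  (4,5)  (1,6)  (6,7)  (9,10)  (9,12)  (13,14)  (16,17)  (17,18)  (17,19)  (17,21)
take (0,1); skip (0,2); take (2,4); take (4,5); skip (1,6); take (6,7); take (9,10); skip (9,12); take (13,14); take (16,17); take (17,18); skip (17,19).
Selected 8 talks.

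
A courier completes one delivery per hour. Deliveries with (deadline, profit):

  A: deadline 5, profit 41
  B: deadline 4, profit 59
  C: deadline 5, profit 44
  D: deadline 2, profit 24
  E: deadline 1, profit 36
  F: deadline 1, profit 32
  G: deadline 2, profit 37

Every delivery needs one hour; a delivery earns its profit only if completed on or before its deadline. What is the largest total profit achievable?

217

Profit order: B=59 C=44 A=41 G=37 E=36 F=32 D=24
Assign: B→slot 4, C→slot 5, A→slot 3, G→slot 2, E→slot 1, F skipped, D skipped.
Slots: [1:E] [2:G] [3:A] [4:B] [5:C]
Profit = 36 + 37 + 41 + 59 + 44 = 217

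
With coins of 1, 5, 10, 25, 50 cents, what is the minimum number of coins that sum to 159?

159 = 3×50 + 1×5 + 4×1
Total coins = 3 + 1 + 4 = 8

8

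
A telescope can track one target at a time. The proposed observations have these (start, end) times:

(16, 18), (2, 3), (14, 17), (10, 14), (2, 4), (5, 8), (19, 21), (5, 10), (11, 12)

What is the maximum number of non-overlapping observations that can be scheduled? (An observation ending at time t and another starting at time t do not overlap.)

Sort by end time and greedily take each interval whose start is ≥ the last chosen end.
Sorted by end: (2,3)  (2,4)  (5,8)  (5,10)  (11,12)  (10,14)  (14,17)  (16,18)  (19,21)
take (2,3); take (5,8); skip (5,10); take (11,12); skip (10,14); take (14,17); take (19,21).
Selected 5 observations.

5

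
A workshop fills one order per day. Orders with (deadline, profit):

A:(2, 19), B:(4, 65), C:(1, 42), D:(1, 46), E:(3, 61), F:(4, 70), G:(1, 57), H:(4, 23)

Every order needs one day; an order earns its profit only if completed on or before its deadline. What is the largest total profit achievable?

253

By profit: F(d4,70), B(d4,65), E(d3,61), G(d1,57), D(d1,46), C(d1,42), H(d4,23), A(d2,19)
F→slot 4; B→slot 3; E→slot 2; G→slot 1; D skipped; C skipped; H skipped; A skipped.
Profit = 57 + 61 + 65 + 70 = 253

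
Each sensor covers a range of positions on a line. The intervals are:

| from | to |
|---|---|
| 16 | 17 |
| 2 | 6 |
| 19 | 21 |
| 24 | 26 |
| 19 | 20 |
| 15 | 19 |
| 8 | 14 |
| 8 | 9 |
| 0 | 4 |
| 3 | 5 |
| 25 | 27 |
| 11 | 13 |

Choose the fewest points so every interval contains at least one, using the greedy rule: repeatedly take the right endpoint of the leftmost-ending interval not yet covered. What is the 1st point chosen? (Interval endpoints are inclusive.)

Sort by right endpoint; whenever an interval is uncovered, place a point at its right end.
Sorted: [0,4] [3,5] [2,6] [8,9] [11,13] [8,14] [16,17] [15,19] [19,20] [19,21] [24,26] [25,27]
{[0,4],[3,5],[2,6]} hit by 4; {[8,9]} hit by 9; {[11,13],[8,14]} hit by 13; {[16,17],[15,19]} hit by 17; {[19,20],[19,21]} hit by 20; {[24,26],[25,27]} hit by 26.
Points: 4, 9, 13, 17, 20, 26 (6 total).

4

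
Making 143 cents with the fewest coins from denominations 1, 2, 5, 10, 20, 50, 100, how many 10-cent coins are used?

0

143 − 1×100→43 − 2×20→3 − 1×2→1 − 1×1→0
Count of 10: 0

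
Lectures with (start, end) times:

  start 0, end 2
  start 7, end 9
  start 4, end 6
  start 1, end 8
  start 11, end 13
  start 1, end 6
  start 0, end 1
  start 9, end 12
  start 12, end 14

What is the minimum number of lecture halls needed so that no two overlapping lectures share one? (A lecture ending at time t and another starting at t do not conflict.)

The answer is the maximum number of intervals overlapping at any instant.
Events (time:±→running): 0:+→1 0:+→2 1:-→1 1:+→2 1:+→3 … peak 3.

3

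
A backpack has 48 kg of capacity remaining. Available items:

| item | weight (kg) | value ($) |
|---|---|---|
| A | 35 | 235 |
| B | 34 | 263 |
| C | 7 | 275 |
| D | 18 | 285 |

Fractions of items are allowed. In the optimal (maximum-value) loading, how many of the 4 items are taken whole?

Sort by value per unit weight and fill in that order.
Order: C (275/7=39.29) > D (285/18=15.83) > B (263/34=7.74) > A (235/35=6.71)
Fill: take C (7 @ 275) → take D (18 @ 285) → take 23/34 of B → 177.91; 48/48 used.
2 item(s) taken whole; one partial (take 23/34 of B).

2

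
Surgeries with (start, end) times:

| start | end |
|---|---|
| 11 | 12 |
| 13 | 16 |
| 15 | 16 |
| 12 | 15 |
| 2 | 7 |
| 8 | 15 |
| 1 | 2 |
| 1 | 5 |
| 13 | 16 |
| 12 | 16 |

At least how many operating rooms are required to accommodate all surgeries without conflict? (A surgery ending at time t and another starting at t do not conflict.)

5

The answer is the maximum number of intervals overlapping at any instant.
Events (time:±→running): 1:+→1 1:+→2 2:-→1 2:+→2 5:-→1 7:-→0 8:+→1 11:+→2 12:-→1 12:+→2 12:+→3 13:+→4 13:+→5 … peak 5.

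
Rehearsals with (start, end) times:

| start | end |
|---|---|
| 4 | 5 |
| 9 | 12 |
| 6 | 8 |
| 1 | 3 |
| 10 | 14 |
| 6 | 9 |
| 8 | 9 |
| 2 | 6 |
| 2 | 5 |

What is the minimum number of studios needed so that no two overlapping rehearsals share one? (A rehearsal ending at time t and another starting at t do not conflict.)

3

The answer is the maximum number of intervals overlapping at any instant.
Events (time:±→running): 1:+→1 2:+→2 2:+→3 … peak 3.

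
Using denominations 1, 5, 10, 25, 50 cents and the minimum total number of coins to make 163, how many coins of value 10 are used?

Greedy: take as many of the largest coin as possible, then repeat with the remainder.
163 − 3×50→13 − 1×10→3 − 3×1→0
Count of 10: 1

1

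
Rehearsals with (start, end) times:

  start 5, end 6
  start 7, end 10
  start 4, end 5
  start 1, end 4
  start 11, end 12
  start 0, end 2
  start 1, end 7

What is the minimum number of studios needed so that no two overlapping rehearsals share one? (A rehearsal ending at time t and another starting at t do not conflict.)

3

Count concurrent intervals with a sweep; the peak is the room count.
starts: [0, 1, 1, 4, 5, 7, 11]
ends:   [2, 4, 5, 6, 7, 10, 12]
s0→1 s1→2 s1→3  — peak 3.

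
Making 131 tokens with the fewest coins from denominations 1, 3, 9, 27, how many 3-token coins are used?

131 = 4×27 + 2×9 + 1×3 + 2×1
Count of 3: 1

1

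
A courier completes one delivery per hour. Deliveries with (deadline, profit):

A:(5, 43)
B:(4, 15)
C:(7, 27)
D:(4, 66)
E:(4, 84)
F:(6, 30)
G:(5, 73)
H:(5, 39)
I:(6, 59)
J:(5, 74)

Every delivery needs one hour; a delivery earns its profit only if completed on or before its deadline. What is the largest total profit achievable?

426

Profit order: E=84 J=74 G=73 D=66 I=59 A=43 H=39 F=30 C=27 B=15
Assign: E→slot 4, J→slot 5, G→slot 3, D→slot 2, I→slot 6, A→slot 1, H skipped, F skipped, C→slot 7, B skipped.
Slots: [1:A] [2:D] [3:G] [4:E] [5:J] [6:I] [7:C]
Profit = 43 + 66 + 73 + 84 + 74 + 59 + 27 = 426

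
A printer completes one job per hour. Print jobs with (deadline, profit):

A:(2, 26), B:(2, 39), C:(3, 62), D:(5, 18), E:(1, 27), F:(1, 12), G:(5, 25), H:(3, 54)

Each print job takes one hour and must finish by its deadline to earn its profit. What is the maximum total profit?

Profit order: C=62 H=54 B=39 E=27 A=26 G=25 D=18 F=12
Assign: C→slot 3, H→slot 2, B→slot 1, E skipped, A skipped, G→slot 5, D→slot 4, F skipped.
Slots: [1:B] [2:H] [3:C] [4:D] [5:G]
Profit = 39 + 54 + 62 + 18 + 25 = 198

198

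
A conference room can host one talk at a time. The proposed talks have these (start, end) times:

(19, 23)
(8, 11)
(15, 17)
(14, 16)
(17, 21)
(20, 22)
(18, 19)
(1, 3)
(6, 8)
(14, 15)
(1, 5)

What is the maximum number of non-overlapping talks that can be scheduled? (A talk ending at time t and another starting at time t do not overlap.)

7

Greedy by earliest finish: after sorting by end time, pick each interval compatible with the last pick.
By end time: (1,3), (1,5), (6,8), (8,11), (14,15), (14,16), (15,17), (18,19), (17,21), (20,22), (19,23).
Pick (1,3); next start ≥ 3 → (6,8); next start ≥ 8 → (8,11); next start ≥ 11 → (14,15); next start ≥ 15 → (15,17); next start ≥ 17 → (18,19); next start ≥ 19 → (20,22).
Selected 7 talks.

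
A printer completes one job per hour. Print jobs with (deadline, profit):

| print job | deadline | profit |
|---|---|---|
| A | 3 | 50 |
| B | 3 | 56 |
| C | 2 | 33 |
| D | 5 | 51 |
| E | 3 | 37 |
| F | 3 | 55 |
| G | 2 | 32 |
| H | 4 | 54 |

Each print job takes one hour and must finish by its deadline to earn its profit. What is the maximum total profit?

Take jobs in profit order; each goes to the latest open slot no later than its deadline.
By profit: B(d3,56), F(d3,55), H(d4,54), D(d5,51), A(d3,50), E(d3,37), C(d2,33), G(d2,32)
B→slot 3; F→slot 2; H→slot 4; D→slot 5; A→slot 1; E skipped; C skipped; G skipped.
Profit = 50 + 55 + 56 + 54 + 51 = 266

266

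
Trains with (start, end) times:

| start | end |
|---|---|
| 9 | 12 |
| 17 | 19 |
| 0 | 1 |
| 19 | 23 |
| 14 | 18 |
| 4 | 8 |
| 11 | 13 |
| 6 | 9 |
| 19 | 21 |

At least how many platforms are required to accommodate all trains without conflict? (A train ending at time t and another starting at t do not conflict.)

The answer is the maximum number of intervals overlapping at any instant.
starts: [0, 4, 6, 9, 11, 14, 17, 19, 19]
ends:   [1, 8, 9, 12, 13, 18, 19, 21, 23]
s0→1 e1→0 s4→1 s6→2  — peak 2.

2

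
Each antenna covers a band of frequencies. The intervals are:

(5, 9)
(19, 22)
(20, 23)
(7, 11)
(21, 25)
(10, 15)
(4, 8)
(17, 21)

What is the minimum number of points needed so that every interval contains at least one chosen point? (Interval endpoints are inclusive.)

3

Process intervals by earliest right end; each time one isn't hit yet, stab at its right endpoint.
By right end: [4,8]  [5,9]  [7,11]  [10,15]  [17,21]  [19,22]  [20,23]  [21,25]
[4,8] uncovered → point at 8; [10,15] uncovered → point at 15; [17,21] uncovered → point at 21.
Points: 8, 15, 21 (3 total).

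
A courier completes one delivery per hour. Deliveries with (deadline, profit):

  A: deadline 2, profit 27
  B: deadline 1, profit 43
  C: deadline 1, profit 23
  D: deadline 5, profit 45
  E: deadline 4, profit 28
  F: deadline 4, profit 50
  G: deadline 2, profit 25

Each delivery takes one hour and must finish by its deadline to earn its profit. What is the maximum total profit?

193

Take jobs in profit order; each goes to the latest open slot no later than its deadline.
By profit: F(d4,50), D(d5,45), B(d1,43), E(d4,28), A(d2,27), G(d2,25), C(d1,23)
F→slot 4; D→slot 5; B→slot 1; E→slot 3; A→slot 2; G skipped; C skipped.
Profit = 43 + 27 + 28 + 50 + 45 = 193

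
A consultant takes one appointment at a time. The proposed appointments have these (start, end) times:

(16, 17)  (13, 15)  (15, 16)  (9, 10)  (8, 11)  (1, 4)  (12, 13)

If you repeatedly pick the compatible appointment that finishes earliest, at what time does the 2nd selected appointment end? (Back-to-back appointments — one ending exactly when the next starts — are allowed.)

10

Sorted by end: (1,4)  (9,10)  (8,11)  (12,13)  (13,15)  (15,16)  (16,17)
take (1,4); take (9,10); skip (8,11); take (12,13); take (13,15); take (15,16); take (16,17).
Selected: (1,4) (9,10) (12,13) (13,15) (15,16) (16,17)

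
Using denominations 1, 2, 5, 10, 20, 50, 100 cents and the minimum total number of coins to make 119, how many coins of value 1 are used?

0

Use the largest denomination that fits, subtract, and repeat.
119 = 1×100 + 1×10 + 1×5 + 2×2
Count of 1: 0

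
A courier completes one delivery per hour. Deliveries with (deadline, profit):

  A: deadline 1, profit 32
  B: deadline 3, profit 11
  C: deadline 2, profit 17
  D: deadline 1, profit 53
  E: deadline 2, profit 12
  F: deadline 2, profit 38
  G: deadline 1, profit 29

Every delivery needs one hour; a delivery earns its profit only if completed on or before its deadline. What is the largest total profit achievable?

Take jobs in profit order; each goes to the latest open slot no later than its deadline.
Profit order: D=53 F=38 A=32 G=29 C=17 E=12 B=11
Assign: D→slot 1, F→slot 2, A skipped, G skipped, C skipped, E skipped, B→slot 3.
Slots: [1:D] [2:F] [3:B]
Profit = 53 + 38 + 11 = 102

102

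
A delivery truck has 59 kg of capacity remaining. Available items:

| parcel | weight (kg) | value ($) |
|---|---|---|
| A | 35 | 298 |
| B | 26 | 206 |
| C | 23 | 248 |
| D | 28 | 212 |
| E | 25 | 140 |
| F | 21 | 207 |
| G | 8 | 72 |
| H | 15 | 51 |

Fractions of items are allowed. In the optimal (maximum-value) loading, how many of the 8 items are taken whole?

3

Sort by value per unit weight and fill in that order.
Ratios (sorted): C 10.78, F 9.86, G 9.00, A 8.51, B 7.92, D 7.57, E 5.60, H 3.40
take C (23 @ 248); take F (21 @ 207); take G (8 @ 72); take 7/35 of A → 59.60. Capacity used 59/59.
3 item(s) taken whole; one partial (take 7/35 of A).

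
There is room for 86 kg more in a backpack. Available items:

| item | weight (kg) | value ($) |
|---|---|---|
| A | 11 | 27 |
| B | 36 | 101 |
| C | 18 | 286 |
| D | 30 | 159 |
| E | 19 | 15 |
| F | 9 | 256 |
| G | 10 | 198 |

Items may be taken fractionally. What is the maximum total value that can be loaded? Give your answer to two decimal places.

952.31

Ratios (sorted): F 28.44, G 19.80, C 15.89, D 5.30, B 2.81, A 2.45, E 0.79
take F (9 @ 256); take G (10 @ 198); take C (18 @ 286); take D (30 @ 159); take 19/36 of B → 53.31. Capacity used 86/86.
Total value = 952.31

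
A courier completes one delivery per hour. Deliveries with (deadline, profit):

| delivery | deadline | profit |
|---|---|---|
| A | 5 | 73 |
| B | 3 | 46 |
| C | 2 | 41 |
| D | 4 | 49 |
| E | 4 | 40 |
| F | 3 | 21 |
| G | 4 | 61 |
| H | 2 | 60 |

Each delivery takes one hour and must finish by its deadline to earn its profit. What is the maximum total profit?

289

Sort by profit descending; place each in the latest free slot ≤ its deadline.
Profit order: A=73 G=61 H=60 D=49 B=46 C=41 E=40 F=21
Assign: A→slot 5, G→slot 4, H→slot 2, D→slot 3, B→slot 1, C skipped, E skipped, F skipped.
Slots: [1:B] [2:H] [3:D] [4:G] [5:A]
Profit = 46 + 60 + 49 + 61 + 73 = 289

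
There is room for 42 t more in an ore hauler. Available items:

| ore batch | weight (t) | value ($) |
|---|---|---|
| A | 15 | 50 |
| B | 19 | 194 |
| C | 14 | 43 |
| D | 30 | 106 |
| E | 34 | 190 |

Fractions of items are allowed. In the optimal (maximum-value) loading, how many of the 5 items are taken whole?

Sort by value per unit weight and fill in that order.
Ratios (sorted): B 10.21, E 5.59, D 3.53, A 3.33, C 3.07
take B (19 @ 194); take 23/34 of E → 128.53. Capacity used 42/42.
1 item(s) taken whole; one partial (take 23/34 of E).

1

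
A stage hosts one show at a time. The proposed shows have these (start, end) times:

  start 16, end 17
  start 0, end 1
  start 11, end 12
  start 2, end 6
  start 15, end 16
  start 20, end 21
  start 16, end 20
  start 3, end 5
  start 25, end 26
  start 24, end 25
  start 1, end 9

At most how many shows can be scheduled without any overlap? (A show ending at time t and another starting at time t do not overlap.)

Sort by end time and greedily take each interval whose start is ≥ the last chosen end.
By end time: (0,1), (3,5), (2,6), (1,9), (11,12), (15,16), (16,17), (16,20), (20,21), (24,25), (25,26).
Pick (0,1); next start ≥ 1 → (3,5); next start ≥ 5 → (11,12); next start ≥ 12 → (15,16); next start ≥ 16 → (16,17); next start ≥ 17 → (20,21); next start ≥ 21 → (24,25); next start ≥ 25 → (25,26).
Selected 8 shows.

8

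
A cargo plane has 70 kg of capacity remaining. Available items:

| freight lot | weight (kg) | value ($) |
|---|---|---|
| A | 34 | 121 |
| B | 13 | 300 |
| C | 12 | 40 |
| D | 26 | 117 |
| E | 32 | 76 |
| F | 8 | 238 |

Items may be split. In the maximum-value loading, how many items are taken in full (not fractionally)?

3

Greedy by value/weight ratio, highest first.
Order: F (238/8=29.75) > B (300/13=23.08) > D (117/26=4.50) > A (121/34=3.56) > C (40/12=3.33) > E (76/32=2.38)
Fill: take F (8 @ 238) → take B (13 @ 300) → take D (26 @ 117) → take 23/34 of A → 81.85; 70/70 used.
3 item(s) taken whole; one partial (take 23/34 of A).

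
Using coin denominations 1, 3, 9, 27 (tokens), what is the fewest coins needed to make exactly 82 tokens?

4

82 = 3×27 + 1×1
Total coins = 3 + 1 = 4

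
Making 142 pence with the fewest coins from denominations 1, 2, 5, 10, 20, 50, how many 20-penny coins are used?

Greedy: take as many of the largest coin as possible, then repeat with the remainder.
142 − 2×50→42 − 2×20→2 − 1×2→0
Count of 20: 2

2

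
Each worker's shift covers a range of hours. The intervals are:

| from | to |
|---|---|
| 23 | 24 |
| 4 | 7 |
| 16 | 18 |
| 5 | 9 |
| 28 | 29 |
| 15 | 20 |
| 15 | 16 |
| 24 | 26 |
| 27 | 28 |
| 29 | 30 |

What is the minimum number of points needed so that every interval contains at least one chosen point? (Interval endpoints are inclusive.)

Process intervals by earliest right end; each time one isn't hit yet, stab at its right endpoint.
Sorted: [4,7] [5,9] [15,16] [16,18] [15,20] [23,24] [24,26] [27,28] [28,29] [29,30]
{[4,7],[5,9]} hit by 7; {[15,16],[16,18],[15,20]} hit by 16; {[23,24],[24,26]} hit by 24; {[27,28],[28,29]} hit by 28; {[29,30]} hit by 30.
Points: 7, 16, 24, 28, 30 (5 total).

5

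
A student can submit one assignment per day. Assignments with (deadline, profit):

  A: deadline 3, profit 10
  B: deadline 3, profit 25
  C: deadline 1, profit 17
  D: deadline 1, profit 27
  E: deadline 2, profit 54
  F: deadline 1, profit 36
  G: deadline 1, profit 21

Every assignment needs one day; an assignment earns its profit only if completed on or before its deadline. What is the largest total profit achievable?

115

Profit order: E=54 F=36 D=27 B=25 G=21 C=17 A=10
Assign: E→slot 2, F→slot 1, D skipped, B→slot 3, G skipped, C skipped, A skipped.
Slots: [1:F] [2:E] [3:B]
Profit = 36 + 54 + 25 = 115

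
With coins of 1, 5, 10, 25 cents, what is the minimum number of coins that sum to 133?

Use the largest denomination that fits, subtract, and repeat.
133 − 5×25→8 − 1×5→3 − 3×1→0
Total coins = 5 + 1 + 3 = 9

9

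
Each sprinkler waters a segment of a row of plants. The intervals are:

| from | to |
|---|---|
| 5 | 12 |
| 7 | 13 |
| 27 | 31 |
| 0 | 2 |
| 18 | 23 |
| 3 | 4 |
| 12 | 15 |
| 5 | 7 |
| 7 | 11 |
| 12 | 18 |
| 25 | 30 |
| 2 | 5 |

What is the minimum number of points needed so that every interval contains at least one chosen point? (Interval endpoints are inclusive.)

6

Sort by right endpoint; whenever an interval is uncovered, place a point at its right end.
By right end: [0,2]  [3,4]  [2,5]  [5,7]  [7,11]  [5,12]  [7,13]  [12,15]  [12,18]  [18,23]  [25,30]  [27,31]
[0,2] uncovered → point at 2; [3,4] uncovered → point at 4; [5,7] uncovered → point at 7; [12,15] uncovered → point at 15; [18,23] uncovered → point at 23; [25,30] uncovered → point at 30.
Points: 2, 4, 7, 15, 23, 30 (6 total).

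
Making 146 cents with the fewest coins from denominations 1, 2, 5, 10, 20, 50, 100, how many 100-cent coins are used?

Greedy: take as many of the largest coin as possible, then repeat with the remainder.
146 − 1×100→46 − 2×20→6 − 1×5→1 − 1×1→0
Count of 100: 1

1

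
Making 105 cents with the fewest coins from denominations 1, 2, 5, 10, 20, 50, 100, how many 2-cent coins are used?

Use the largest denomination that fits, subtract, and repeat.
105 = 1×100 + 1×5
Count of 2: 0

0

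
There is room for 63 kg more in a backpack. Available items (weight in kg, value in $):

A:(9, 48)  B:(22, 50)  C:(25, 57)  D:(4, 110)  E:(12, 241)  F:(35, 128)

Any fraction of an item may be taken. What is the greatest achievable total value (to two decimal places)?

Greedy by value/weight ratio, highest first.
Ratios (sorted): D 27.50, E 20.08, A 5.33, F 3.66, C 2.28, B 2.27
take D (4 @ 110); take E (12 @ 241); take A (9 @ 48); take F (35 @ 128); take 3/25 of C → 6.84. Capacity used 63/63.
Total value = 533.84

533.84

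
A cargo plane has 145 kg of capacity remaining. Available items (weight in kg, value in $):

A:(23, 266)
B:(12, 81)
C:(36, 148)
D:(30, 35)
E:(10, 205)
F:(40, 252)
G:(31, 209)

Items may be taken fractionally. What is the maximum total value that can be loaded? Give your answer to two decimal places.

Sort by value per unit weight and fill in that order.
Ratios (sorted): E 20.50, A 11.57, B 6.75, G 6.74, F 6.30, C 4.11, D 1.17
take E (10 @ 205); take A (23 @ 266); take B (12 @ 81); take G (31 @ 209); take F (40 @ 252); take 29/36 of C → 119.22. Capacity used 145/145.
Total value = 1132.22

1132.22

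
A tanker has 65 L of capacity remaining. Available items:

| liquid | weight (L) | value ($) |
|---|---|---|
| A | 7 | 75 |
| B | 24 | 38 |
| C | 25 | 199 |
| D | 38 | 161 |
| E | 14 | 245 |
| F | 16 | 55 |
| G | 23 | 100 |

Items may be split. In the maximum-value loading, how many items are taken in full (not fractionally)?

3

Greedy by value/weight ratio, highest first.
Order: E (245/14=17.50) > A (75/7=10.71) > C (199/25=7.96) > G (100/23=4.35) > D (161/38=4.24) > F (55/16=3.44) > B (38/24=1.58)
Fill: take E (14 @ 245) → take A (7 @ 75) → take C (25 @ 199) → take 19/23 of G → 82.61; 65/65 used.
3 item(s) taken whole; one partial (take 19/23 of G).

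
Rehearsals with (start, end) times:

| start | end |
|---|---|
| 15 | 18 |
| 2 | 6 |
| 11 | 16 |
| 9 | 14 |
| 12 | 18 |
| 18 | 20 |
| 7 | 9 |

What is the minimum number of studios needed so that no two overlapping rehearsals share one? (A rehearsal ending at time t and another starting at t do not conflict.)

starts: [2, 7, 9, 11, 12, 15, 18]
ends:   [6, 9, 14, 16, 18, 18, 20]
s2→1 e6→0 s7→1 e9→0 s9→1 s11→2 s12→3  — peak 3.

3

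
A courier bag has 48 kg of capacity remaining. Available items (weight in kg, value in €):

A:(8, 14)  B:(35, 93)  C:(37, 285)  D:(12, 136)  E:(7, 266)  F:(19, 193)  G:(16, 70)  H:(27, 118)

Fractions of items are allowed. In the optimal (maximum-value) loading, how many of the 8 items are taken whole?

3

Greedy by value/weight ratio, highest first.
Ratios (sorted): E 38.00, D 11.33, F 10.16, C 7.70, G 4.38, H 4.37, B 2.66, A 1.75
take E (7 @ 266); take D (12 @ 136); take F (19 @ 193); take 10/37 of C → 77.03. Capacity used 48/48.
3 item(s) taken whole; one partial (take 10/37 of C).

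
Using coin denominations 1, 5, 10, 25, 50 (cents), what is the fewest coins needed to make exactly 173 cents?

8

Use the largest denomination that fits, subtract, and repeat.
173 − 3×50→23 − 2×10→3 − 3×1→0
Total coins = 3 + 2 + 3 = 8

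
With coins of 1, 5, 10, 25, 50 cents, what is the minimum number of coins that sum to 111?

111 = 2×50 + 1×10 + 1×1
Total coins = 2 + 1 + 1 = 4

4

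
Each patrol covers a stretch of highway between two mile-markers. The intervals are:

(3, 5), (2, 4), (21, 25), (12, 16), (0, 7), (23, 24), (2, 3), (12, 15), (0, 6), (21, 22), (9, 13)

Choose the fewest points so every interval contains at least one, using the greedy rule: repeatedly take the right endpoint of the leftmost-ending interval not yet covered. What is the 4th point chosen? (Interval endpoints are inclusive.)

24

Process intervals by earliest right end; each time one isn't hit yet, stab at its right endpoint.
By right end: [2,3]  [2,4]  [3,5]  [0,6]  [0,7]  [9,13]  [12,15]  [12,16]  [21,22]  [23,24]  [21,25]
[2,3] uncovered → point at 3; [9,13] uncovered → point at 13; [21,22] uncovered → point at 22; [23,24] uncovered → point at 24.
Points: 3, 13, 22, 24 (4 total).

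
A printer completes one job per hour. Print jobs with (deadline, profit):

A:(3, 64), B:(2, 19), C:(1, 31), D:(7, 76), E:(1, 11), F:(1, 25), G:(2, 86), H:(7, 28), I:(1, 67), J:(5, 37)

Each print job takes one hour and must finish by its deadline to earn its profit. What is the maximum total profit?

358

By profit: G(d2,86), D(d7,76), I(d1,67), A(d3,64), J(d5,37), C(d1,31), H(d7,28), F(d1,25), B(d2,19), E(d1,11)
G→slot 2; D→slot 7; I→slot 1; A→slot 3; J→slot 5; C skipped; H→slot 6; F skipped; B skipped; E skipped.
Profit = 67 + 86 + 64 + 37 + 28 + 76 = 358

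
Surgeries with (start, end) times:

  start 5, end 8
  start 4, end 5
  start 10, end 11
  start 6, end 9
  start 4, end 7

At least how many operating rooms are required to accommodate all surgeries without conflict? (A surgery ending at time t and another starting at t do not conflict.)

Events (time:±→running): 4:+→1 4:+→2 5:-→1 5:+→2 6:+→3 … peak 3.

3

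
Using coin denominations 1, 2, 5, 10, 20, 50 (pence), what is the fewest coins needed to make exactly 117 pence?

117 = 2×50 + 1×10 + 1×5 + 1×2
Total coins = 2 + 1 + 1 + 1 = 5

5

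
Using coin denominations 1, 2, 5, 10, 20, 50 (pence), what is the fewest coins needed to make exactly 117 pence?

5

117 = 2×50 + 1×10 + 1×5 + 1×2
Total coins = 2 + 1 + 1 + 1 = 5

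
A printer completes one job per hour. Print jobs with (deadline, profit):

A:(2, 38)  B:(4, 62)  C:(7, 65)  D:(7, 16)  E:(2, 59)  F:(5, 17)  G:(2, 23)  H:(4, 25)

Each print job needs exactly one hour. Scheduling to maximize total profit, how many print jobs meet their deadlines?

Sort by profit descending; place each in the latest free slot ≤ its deadline.
By profit: C(d7,65), B(d4,62), E(d2,59), A(d2,38), H(d4,25), G(d2,23), F(d5,17), D(d7,16)
C→slot 7; B→slot 4; E→slot 2; A→slot 1; H→slot 3; G skipped; F→slot 5; D→slot 6.
7 of 8 scheduled.

7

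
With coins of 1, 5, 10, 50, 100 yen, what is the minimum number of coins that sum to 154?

6

154 = 1×100 + 1×50 + 4×1
Total coins = 1 + 1 + 4 = 6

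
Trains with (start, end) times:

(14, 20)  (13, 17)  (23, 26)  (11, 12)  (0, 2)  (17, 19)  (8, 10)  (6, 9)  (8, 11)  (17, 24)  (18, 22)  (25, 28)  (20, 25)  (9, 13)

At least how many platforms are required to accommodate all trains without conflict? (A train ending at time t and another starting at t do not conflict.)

4

The answer is the maximum number of intervals overlapping at any instant.
Events (time:±→running): 0:+→1 2:-→0 6:+→1 8:+→2 8:+→3 9:-→2 9:+→3 10:-→2 11:-→1 11:+→2 12:-→1 13:-→0 13:+→1 14:+→2 17:-→1 17:+→2 17:+→3 18:+→4 … peak 4.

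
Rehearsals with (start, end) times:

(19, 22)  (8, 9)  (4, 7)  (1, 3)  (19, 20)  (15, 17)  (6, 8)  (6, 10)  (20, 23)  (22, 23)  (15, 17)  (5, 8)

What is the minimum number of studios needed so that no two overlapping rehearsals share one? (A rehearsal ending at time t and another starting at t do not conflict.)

Events (time:±→running): 1:+→1 3:-→0 4:+→1 5:+→2 6:+→3 6:+→4 … peak 4.

4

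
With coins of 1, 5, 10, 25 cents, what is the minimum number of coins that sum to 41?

Use the largest denomination that fits, subtract, and repeat.
41 = 1×25 + 1×10 + 1×5 + 1×1
Total coins = 1 + 1 + 1 + 1 = 4

4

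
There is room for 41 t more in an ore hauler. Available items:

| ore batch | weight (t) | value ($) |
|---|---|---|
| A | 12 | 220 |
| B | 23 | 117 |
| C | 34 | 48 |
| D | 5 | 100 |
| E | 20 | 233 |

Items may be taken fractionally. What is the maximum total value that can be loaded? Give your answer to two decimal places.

573.35

Order: D (100/5=20.00) > A (220/12=18.33) > E (233/20=11.65) > B (117/23=5.09) > C (48/34=1.41)
Fill: take D (5 @ 100) → take A (12 @ 220) → take E (20 @ 233) → take 4/23 of B → 20.35; 41/41 used.
Total value = 573.35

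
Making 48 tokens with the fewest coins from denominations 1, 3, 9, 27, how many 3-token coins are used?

48 = 1×27 + 2×9 + 1×3
Count of 3: 1

1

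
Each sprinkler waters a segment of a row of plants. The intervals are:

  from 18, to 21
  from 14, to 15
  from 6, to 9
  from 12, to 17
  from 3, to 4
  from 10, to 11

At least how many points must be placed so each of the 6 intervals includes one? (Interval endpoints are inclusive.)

Process intervals by earliest right end; each time one isn't hit yet, stab at its right endpoint.
Sorted: [3,4] [6,9] [10,11] [14,15] [12,17] [18,21]
{[3,4]} hit by 4; {[6,9]} hit by 9; {[10,11]} hit by 11; {[14,15],[12,17]} hit by 15; {[18,21]} hit by 21.
Points: 4, 9, 11, 15, 21 (5 total).

5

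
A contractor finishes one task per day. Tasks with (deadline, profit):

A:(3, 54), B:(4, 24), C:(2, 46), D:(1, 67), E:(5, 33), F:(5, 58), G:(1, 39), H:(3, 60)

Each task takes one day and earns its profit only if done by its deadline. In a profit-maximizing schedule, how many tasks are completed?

Take jobs in profit order; each goes to the latest open slot no later than its deadline.
Profit order: D=67 H=60 F=58 A=54 C=46 G=39 E=33 B=24
Assign: D→slot 1, H→slot 3, F→slot 5, A→slot 2, C skipped, G skipped, E→slot 4, B skipped.
Slots: [1:D] [2:A] [3:H] [4:E] [5:F]
5 of 8 scheduled.

5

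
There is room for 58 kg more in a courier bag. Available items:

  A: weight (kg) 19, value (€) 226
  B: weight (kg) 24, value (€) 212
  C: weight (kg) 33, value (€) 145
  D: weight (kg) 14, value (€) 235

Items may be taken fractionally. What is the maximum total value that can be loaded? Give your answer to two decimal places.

Ratios (sorted): D 16.79, A 11.89, B 8.83, C 4.39
take D (14 @ 235); take A (19 @ 226); take B (24 @ 212); take 1/33 of C → 4.39. Capacity used 58/58.
Total value = 677.39

677.39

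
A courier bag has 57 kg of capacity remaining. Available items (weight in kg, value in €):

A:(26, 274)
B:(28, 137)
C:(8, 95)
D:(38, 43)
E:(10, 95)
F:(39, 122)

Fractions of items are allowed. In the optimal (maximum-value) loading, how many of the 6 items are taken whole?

Greedy by value/weight ratio, highest first.
Order: C (95/8=11.88) > A (274/26=10.54) > E (95/10=9.50) > B (137/28=4.89) > F (122/39=3.13) > D (43/38=1.13)
Fill: take C (8 @ 95) → take A (26 @ 274) → take E (10 @ 95) → take 13/28 of B → 63.61; 57/57 used.
3 item(s) taken whole; one partial (take 13/28 of B).

3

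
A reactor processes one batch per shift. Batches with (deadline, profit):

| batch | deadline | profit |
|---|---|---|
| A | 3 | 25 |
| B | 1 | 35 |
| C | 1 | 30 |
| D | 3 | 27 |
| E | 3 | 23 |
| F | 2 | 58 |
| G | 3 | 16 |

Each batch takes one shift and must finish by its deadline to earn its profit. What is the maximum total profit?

120

Sort by profit descending; place each in the latest free slot ≤ its deadline.
By profit: F(d2,58), B(d1,35), C(d1,30), D(d3,27), A(d3,25), E(d3,23), G(d3,16)
F→slot 2; B→slot 1; C skipped; D→slot 3; A skipped; E skipped; G skipped.
Profit = 35 + 58 + 27 = 120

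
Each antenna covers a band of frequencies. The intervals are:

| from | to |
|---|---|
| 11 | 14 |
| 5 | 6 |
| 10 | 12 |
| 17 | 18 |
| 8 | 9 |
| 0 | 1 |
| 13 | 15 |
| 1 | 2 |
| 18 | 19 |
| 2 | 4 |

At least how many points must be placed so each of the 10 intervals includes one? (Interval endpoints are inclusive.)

Sorted: [0,1] [1,2] [2,4] [5,6] [8,9] [10,12] [11,14] [13,15] [17,18] [18,19]
{[0,1],[1,2]} hit by 1; {[2,4]} hit by 4; {[5,6]} hit by 6; {[8,9]} hit by 9; {[10,12],[11,14]} hit by 12; {[13,15]} hit by 15; {[17,18],[18,19]} hit by 18.
Points: 1, 4, 6, 9, 12, 15, 18 (7 total).

7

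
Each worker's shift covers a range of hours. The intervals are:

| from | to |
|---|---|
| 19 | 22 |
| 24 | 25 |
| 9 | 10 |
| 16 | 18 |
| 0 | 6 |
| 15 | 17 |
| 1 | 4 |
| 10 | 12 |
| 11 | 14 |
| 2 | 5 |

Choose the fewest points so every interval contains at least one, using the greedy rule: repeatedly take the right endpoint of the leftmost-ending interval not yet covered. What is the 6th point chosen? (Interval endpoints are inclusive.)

Process intervals by earliest right end; each time one isn't hit yet, stab at its right endpoint.
Sorted: [1,4] [2,5] [0,6] [9,10] [10,12] [11,14] [15,17] [16,18] [19,22] [24,25]
{[1,4],[2,5],[0,6]} hit by 4; {[9,10],[10,12]} hit by 10; {[11,14]} hit by 14; {[15,17],[16,18]} hit by 17; {[19,22]} hit by 22; {[24,25]} hit by 25.
Points: 4, 10, 14, 17, 22, 25 (6 total).

25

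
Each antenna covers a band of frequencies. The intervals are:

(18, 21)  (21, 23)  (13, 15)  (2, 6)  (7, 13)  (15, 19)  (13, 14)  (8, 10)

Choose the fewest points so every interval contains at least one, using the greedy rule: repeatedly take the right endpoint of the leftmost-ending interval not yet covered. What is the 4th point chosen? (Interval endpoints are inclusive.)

19

By right end: [2,6]  [8,10]  [7,13]  [13,14]  [13,15]  [15,19]  [18,21]  [21,23]
[2,6] uncovered → point at 6; [8,10] uncovered → point at 10; [13,14] uncovered → point at 14; [15,19] uncovered → point at 19; [21,23] uncovered → point at 23.
Points: 6, 10, 14, 19, 23 (5 total).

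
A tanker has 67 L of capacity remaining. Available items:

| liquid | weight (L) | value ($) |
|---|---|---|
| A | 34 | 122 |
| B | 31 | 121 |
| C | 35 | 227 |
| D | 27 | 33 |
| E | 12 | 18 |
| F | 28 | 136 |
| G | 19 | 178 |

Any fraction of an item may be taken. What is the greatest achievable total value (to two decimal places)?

468.14

Sort by value per unit weight and fill in that order.
Ratios (sorted): G 9.37, C 6.49, F 4.86, B 3.90, A 3.59, E 1.50, D 1.22
take G (19 @ 178); take C (35 @ 227); take 13/28 of F → 63.14. Capacity used 67/67.
Total value = 468.14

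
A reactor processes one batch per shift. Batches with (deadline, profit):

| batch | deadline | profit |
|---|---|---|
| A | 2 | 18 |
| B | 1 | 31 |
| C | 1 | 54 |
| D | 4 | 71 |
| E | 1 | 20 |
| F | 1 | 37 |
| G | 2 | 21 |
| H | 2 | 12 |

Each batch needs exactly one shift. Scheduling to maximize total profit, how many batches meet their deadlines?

Profit order: D=71 C=54 F=37 B=31 G=21 E=20 A=18 H=12
Assign: D→slot 4, C→slot 1, F skipped, B skipped, G→slot 2, E skipped, A skipped, H skipped.
Slots: [1:C] [2:G] [4:D]
3 of 8 scheduled.

3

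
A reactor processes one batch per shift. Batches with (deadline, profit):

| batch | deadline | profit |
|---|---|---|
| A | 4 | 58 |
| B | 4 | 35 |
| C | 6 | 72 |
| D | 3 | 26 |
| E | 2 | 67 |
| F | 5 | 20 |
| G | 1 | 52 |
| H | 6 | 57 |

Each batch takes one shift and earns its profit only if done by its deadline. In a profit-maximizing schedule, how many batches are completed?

6

By profit: C(d6,72), E(d2,67), A(d4,58), H(d6,57), G(d1,52), B(d4,35), D(d3,26), F(d5,20)
C→slot 6; E→slot 2; A→slot 4; H→slot 5; G→slot 1; B→slot 3; D skipped; F skipped.
6 of 8 scheduled.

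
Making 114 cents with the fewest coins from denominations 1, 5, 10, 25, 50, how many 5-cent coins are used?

Greedy: take as many of the largest coin as possible, then repeat with the remainder.
114 − 2×50→14 − 1×10→4 − 4×1→0
Count of 5: 0

0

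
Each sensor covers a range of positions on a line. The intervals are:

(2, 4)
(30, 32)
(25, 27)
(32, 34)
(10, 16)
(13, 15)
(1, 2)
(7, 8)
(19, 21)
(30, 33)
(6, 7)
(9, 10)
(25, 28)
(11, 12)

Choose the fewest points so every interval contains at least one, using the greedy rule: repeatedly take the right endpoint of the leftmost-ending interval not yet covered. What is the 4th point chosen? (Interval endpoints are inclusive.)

Sort by right endpoint; whenever an interval is uncovered, place a point at its right end.
Sorted: [1,2] [2,4] [6,7] [7,8] [9,10] [11,12] [13,15] [10,16] [19,21] [25,27] [25,28] [30,32] [30,33] [32,34]
{[1,2],[2,4]} hit by 2; {[6,7],[7,8]} hit by 7; {[9,10]} hit by 10; {[11,12]} hit by 12; {[13,15],[10,16]} hit by 15; {[19,21]} hit by 21; {[25,27],[25,28]} hit by 27; {[30,32],[30,33],[32,34]} hit by 32.
Points: 2, 7, 10, 12, 15, 21, 27, 32 (8 total).

12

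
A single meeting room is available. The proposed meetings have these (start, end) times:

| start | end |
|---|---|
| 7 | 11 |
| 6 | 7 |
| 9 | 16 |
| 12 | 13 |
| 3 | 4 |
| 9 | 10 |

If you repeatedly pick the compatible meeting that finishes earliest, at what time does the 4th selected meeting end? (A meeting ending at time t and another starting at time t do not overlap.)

Sorted by end: (3,4)  (6,7)  (9,10)  (7,11)  (12,13)  (9,16)
take (3,4); take (6,7); take (9,10); take (12,13); skip (9,16).
Selected: (3,4) (6,7) (9,10) (12,13)

13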